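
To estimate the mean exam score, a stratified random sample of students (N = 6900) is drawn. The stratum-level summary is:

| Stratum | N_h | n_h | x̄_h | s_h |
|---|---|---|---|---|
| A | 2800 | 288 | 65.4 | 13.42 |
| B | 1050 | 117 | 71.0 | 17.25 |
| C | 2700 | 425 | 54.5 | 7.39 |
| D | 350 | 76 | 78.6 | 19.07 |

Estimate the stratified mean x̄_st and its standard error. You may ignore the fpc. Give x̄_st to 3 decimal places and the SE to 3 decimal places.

x̄_st ≈ 62.657, SE ≈ 0.440

x̄_st = Σ W_h x̄_h = (2800·65.4 + 1050·71.0 + 2700·54.5 + 350·78.6)/6900 = 62.65652
V̂(x̄_st) = Σ W_h² s_h²/n_h, with W_h = N_h/N and N = 6900:
  stratum A: (2800/6900)²·13.42²/288 = 0.102975
  stratum B: (1050/6900)²·17.25²/117 = 0.0588942
  stratum C: (2700/6900)²·7.39²/425 = 0.0196757
  stratum D: (350/6900)²·19.07²/76 = 0.0123119
V̂(x̄_st) = 0.193856
SE(x̄_st) = √0.193856 = 0.440291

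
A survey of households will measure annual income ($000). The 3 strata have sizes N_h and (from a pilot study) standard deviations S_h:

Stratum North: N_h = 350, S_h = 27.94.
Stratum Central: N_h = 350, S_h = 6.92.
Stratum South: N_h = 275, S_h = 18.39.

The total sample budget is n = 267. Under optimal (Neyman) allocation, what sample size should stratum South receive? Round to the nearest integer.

78

Neyman allocation: n_h = n · N_h S_h / Σ N_i S_i, with n = 267.
  stratum North: N_h·S_h = 350·27.94 = 9779.00
  stratum Central: N_h·S_h = 350·6.92 = 2422.00
  stratum South: N_h·S_h = 275·18.39 = 5057.25
Σ N_h S_h = 17258.25
n for stratum South = 267·5057.25/17258.25 = 78.240 → 78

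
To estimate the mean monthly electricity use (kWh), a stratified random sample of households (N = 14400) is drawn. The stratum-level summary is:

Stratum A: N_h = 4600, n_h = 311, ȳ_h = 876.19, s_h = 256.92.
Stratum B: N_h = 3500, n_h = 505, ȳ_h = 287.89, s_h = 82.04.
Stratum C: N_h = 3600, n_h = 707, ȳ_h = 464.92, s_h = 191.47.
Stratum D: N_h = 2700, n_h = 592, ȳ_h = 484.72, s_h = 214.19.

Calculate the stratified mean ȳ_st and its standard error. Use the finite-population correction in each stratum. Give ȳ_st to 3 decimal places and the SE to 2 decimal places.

ȳ_st ≈ 556.982, SE ≈ 5.06

ȳ_st = Σ W_h ȳ_h = (4600·876.19 + 3500·287.89 + 3600·464.92 + 2700·484.72)/14400 = 556.98229
V̂(ȳ_st) = Σ W_h² (1 − n_h/N_h) s_h²/n_h, with W_h = N_h/N and N = 14400:
  stratum A: (4600/14400)²·(1 − 311/4600)·256.92²/311 = 20.1941
  stratum B: (3500/14400)²·(1 − 505/3500)·82.04²/505 = 0.673752
  stratum C: (3600/14400)²·(1 − 707/3600)·191.47²/707 = 2.6044
  stratum D: (2700/14400)²·(1 − 592/2700)·214.19²/592 = 2.12709
V̂(ȳ_st) = 25.5993
SE(ȳ_st) = √25.5993 = 5.05958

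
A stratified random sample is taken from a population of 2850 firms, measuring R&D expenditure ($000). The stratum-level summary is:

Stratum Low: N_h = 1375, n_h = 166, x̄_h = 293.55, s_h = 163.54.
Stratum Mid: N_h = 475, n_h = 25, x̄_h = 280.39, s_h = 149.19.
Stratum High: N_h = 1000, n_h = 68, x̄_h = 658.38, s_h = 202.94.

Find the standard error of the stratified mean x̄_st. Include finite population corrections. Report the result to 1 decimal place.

SE(x̄_st) ≈ 11.2

V̂(x̄_st) = Σ W_h² (1 − n_h/N_h) s_h²/n_h, with W_h = N_h/N and N = 2850:
  stratum Low: (1375/2850)²·(1 − 166/1375)·163.54²/166 = 32.9746
  stratum Mid: (475/2850)²·(1 − 25/475)·149.19²/25 = 23.4291
  stratum High: (1000/2850)²·(1 − 68/1000)·202.94²/68 = 69.4948
V̂(x̄_st) = 125.899
SE(x̄_st) = √125.899 = 11.2205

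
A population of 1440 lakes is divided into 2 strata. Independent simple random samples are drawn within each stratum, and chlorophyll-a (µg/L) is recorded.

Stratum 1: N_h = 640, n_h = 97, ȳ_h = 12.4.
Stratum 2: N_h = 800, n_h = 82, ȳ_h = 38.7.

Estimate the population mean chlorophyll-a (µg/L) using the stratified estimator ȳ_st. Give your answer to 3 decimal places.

ȳ_st ≈ 27.011

N = Σ N_h = 1440. Stratum weights W_h = N_h/N.
ȳ_st = (640·12.4 + 800·38.7) / 1440 = 27.01111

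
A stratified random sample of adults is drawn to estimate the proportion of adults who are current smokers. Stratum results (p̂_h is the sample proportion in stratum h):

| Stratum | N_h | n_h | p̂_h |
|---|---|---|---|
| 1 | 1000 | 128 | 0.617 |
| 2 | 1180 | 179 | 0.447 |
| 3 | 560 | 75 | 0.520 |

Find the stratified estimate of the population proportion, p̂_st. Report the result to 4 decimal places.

N = 2740; stratum weights W_h = N_h/N.
p̂_st = Σ W_h p̂_h = (1000·0.617 + 1180·0.447 + 560·0.520)/2740 = 0.52396

p̂_st ≈ 0.5240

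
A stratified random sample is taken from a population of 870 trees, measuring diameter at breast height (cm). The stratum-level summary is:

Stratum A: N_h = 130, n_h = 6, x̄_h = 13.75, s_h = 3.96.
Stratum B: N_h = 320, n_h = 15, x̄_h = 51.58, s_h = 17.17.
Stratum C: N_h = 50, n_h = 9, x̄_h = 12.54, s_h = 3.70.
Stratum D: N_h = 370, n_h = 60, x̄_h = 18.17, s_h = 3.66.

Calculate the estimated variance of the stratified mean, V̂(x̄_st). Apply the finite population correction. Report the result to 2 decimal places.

V̂(x̄_st) ≈ 2.63

V̂(x̄_st) = Σ W_h² (1 − n_h/N_h) s_h²/n_h, with W_h = N_h/N and N = 870:
  stratum A: (130/870)²·(1 − 6/130)·3.96²/6 = 0.0556629
  stratum B: (320/870)²·(1 − 15/320)·17.17²/15 = 2.53432
  stratum C: (50/870)²·(1 − 9/50)·3.70²/9 = 0.0041198
  stratum D: (370/870)²·(1 − 60/370)·3.66²/60 = 0.0338326
V̂(x̄_st) = 2.62793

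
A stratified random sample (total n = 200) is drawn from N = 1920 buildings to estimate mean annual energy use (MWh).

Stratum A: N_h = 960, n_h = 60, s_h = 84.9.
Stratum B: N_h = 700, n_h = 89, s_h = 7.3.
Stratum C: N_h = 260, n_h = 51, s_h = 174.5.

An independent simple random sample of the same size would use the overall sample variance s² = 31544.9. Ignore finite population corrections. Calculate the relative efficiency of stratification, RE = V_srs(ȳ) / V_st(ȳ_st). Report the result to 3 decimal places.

V̂(ȳ_st) = Σ W_h² s_h²/n_h, with W_h = N_h/N and N = 1920:
  stratum A: (960/1920)²·84.9²/60 = 30.0334
  stratum B: (700/1920)²·7.3²/89 = 0.0795883
  stratum C: (260/1920)²·174.5²/51 = 10.9488
V_st = 41.0617
V_srs = s²/n = 31544.9/200 = 157.725
Relative efficiency = V_srs / V_st = 157.725/41.0617 = 3.8412

RE ≈ 3.841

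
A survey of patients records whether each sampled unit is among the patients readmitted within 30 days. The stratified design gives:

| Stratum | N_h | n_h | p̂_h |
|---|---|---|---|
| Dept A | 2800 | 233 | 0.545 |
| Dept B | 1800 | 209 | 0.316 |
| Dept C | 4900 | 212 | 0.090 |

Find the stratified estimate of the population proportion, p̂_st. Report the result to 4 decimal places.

p̂_st ≈ 0.2669

N = 9500; stratum weights W_h = N_h/N.
p̂_st = Σ W_h p̂_h = (2800·0.545 + 1800·0.316 + 4900·0.090)/9500 = 0.26693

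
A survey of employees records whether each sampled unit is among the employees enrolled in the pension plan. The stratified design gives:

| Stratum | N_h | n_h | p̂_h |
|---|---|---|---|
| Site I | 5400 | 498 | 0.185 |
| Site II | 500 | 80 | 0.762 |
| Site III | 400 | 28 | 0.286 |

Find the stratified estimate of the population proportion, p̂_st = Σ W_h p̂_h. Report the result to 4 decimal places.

p̂_st ≈ 0.2372

N = 6300; stratum weights W_h = N_h/N.
p̂_st = Σ W_h p̂_h = (5400·0.185 + 500·0.762 + 400·0.286)/6300 = 0.23721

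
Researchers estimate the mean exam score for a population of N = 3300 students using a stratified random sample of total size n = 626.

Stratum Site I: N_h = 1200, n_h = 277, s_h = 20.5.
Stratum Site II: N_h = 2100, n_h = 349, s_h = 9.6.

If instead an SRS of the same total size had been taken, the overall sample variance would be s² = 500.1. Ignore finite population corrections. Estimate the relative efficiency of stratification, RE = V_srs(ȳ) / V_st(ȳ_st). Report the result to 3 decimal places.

RE ≈ 2.598

V̂(ȳ_st) = Σ W_h² s_h²/n_h, with W_h = N_h/N and N = 3300:
  stratum Site I: (1200/3300)²·20.5²/277 = 0.200615
  stratum Site II: (2100/3300)²·9.6²/349 = 0.106937
V_st = 0.307552
V_srs = s²/n = 500.1/626 = 0.798882
Relative efficiency = V_srs / V_st = 0.798882/0.307552 = 2.5976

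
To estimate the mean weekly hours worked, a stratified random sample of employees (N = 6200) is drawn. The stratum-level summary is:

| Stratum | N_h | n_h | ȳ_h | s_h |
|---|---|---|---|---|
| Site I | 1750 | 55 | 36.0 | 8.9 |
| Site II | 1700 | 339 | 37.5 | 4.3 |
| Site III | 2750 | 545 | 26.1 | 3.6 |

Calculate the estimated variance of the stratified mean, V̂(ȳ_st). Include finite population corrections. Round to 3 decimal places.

V̂(ȳ_st) ≈ 0.118

V̂(ȳ_st) = Σ W_h² (1 − n_h/N_h) s_h²/n_h, with W_h = N_h/N and N = 6200:
  stratum Site I: (1750/6200)²·(1 − 55/1750)·8.9²/55 = 0.111133
  stratum Site II: (1700/6200)²·(1 − 339/1700)·4.3²/339 = 0.00328292
  stratum Site III: (2750/6200)²·(1 − 545/2750)·3.6²/545 = 0.00375117
V̂(ȳ_st) = 0.118167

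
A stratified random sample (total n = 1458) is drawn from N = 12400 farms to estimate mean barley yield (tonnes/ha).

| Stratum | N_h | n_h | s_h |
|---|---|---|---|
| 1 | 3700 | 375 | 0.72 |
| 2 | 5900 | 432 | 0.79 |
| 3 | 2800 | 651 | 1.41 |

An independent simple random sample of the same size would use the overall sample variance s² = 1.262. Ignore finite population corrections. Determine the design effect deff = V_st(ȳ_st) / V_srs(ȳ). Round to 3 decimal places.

deff ≈ 0.700

V̂(ȳ_st) = Σ W_h² s_h²/n_h, with W_h = N_h/N and N = 12400:
  stratum 1: (3700/12400)²·0.72²/375 = 0.000123082
  stratum 2: (5900/12400)²·0.79²/432 = 0.000327063
  stratum 3: (2800/12400)²·1.41²/651 = 0.000155715
V_st = 0.000605859
V_srs = s²/n = 1.262/1458 = 0.000865569
deff = V_st / V_srs = 0.000605859/0.000865569 = 0.7000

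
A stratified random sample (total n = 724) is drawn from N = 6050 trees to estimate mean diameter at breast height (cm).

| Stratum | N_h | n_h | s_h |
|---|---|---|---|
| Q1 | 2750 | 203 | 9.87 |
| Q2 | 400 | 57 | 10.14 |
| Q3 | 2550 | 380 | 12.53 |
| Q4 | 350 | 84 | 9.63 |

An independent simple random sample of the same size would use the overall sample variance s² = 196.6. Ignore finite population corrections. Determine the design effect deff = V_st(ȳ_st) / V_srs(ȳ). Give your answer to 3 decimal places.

V̂(ȳ_st) = Σ W_h² s_h²/n_h, with W_h = N_h/N and N = 6050:
  stratum Q1: (2750/6050)²·9.87²/203 = 0.09915
  stratum Q2: (400/6050)²·10.14²/57 = 0.00788516
  stratum Q3: (2550/6050)²·12.53²/380 = 0.0733987
  stratum Q4: (350/6050)²·9.63²/84 = 0.00369487
V_st = 0.184129
V_srs = s²/n = 196.6/724 = 0.271547
deff = V_st / V_srs = 0.184129/0.271547 = 0.6781

deff ≈ 0.678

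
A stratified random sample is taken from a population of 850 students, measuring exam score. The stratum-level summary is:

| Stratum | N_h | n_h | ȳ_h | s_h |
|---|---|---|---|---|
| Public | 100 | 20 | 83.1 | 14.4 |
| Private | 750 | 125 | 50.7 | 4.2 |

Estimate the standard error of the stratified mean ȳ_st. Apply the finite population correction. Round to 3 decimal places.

SE(ȳ_st) ≈ 0.454

V̂(ȳ_st) = Σ W_h² (1 − n_h/N_h) s_h²/n_h, with W_h = N_h/N and N = 850:
  stratum Public: (100/850)²·(1 − 20/100)·14.4²/20 = 0.114801
  stratum Private: (750/850)²·(1 − 125/750)·4.2²/125 = 0.0915571
V̂(ȳ_st) = 0.206358
SE(ȳ_st) = √0.206358 = 0.454267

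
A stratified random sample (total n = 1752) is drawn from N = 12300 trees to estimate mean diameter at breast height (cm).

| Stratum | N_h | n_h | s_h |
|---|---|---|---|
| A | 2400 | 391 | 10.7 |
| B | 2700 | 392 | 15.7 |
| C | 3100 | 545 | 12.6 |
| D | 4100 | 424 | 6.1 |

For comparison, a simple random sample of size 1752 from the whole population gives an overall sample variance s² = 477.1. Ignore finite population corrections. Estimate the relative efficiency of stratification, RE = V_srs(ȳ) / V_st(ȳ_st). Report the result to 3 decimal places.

RE ≈ 3.907

V̂(ȳ_st) = Σ W_h² s_h²/n_h, with W_h = N_h/N and N = 12300:
  stratum A: (2400/12300)²·10.7²/391 = 0.0111482
  stratum B: (2700/12300)²·15.7²/392 = 0.0302992
  stratum C: (3100/12300)²·12.6²/545 = 0.0185037
  stratum D: (4100/12300)²·6.1²/424 = 0.00975105
V_st = 0.069702
V_srs = s²/n = 477.1/1752 = 0.272317
Relative efficiency = V_srs / V_st = 0.272317/0.069702 = 3.9069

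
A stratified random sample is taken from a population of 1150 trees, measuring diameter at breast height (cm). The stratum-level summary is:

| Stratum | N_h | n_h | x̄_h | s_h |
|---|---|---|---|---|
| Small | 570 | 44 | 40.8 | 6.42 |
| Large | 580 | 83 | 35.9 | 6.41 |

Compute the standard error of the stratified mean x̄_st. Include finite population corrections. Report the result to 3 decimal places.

SE(x̄_st) ≈ 0.566

V̂(x̄_st) = Σ W_h² (1 − n_h/N_h) s_h²/n_h, with W_h = N_h/N and N = 1150:
  stratum Small: (570/1150)²·(1 − 44/570)·6.42²/44 = 0.212365
  stratum Large: (580/1150)²·(1 − 83/580)·6.41²/83 = 0.107901
V̂(x̄_st) = 0.320266
SE(x̄_st) = √0.320266 = 0.56592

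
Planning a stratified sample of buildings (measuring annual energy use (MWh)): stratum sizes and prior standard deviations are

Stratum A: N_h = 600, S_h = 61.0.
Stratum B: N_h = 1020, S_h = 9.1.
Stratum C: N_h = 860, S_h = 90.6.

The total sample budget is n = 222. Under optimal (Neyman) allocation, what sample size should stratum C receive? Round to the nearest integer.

Neyman allocation: n_h = n · N_h S_h / Σ N_i S_i, with n = 222.
  stratum A: N_h·S_h = 600·61.0 = 36600.00
  stratum B: N_h·S_h = 1020·9.1 = 9282.00
  stratum C: N_h·S_h = 860·90.6 = 77916.00
Σ N_h S_h = 123798.00
n for stratum C = 222·77916.00/123798.00 = 139.722 → 140

140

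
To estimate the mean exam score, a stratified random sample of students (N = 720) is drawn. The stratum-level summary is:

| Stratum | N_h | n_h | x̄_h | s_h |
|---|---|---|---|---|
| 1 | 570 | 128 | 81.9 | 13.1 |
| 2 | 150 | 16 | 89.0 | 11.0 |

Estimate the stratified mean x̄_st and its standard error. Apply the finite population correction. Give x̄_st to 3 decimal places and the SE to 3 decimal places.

x̄_st = Σ W_h x̄_h = (570·81.9 + 150·89.0)/720 = 83.37917
V̂(x̄_st) = Σ W_h² (1 − n_h/N_h) s_h²/n_h, with W_h = N_h/N and N = 720:
  stratum 1: (570/720)²·(1 − 128/570)·13.1²/128 = 0.651576
  stratum 2: (150/720)²·(1 − 16/150)·11.0²/16 = 0.293222
V̂(x̄_st) = 0.944797
SE(x̄_st) = √0.944797 = 0.972007

x̄_st ≈ 83.379, SE ≈ 0.972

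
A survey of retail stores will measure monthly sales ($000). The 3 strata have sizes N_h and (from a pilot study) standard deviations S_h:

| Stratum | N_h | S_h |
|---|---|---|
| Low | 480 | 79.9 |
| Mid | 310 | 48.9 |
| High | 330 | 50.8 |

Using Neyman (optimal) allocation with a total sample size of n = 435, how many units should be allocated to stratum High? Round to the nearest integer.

Neyman allocation: n_h = n · N_h S_h / Σ N_i S_i, with n = 435.
  stratum Low: N_h·S_h = 480·79.9 = 38352.00
  stratum Mid: N_h·S_h = 310·48.9 = 15159.00
  stratum High: N_h·S_h = 330·50.8 = 16764.00
Σ N_h S_h = 70275.00
n for stratum High = 435·16764.00/70275.00 = 103.769 → 104

104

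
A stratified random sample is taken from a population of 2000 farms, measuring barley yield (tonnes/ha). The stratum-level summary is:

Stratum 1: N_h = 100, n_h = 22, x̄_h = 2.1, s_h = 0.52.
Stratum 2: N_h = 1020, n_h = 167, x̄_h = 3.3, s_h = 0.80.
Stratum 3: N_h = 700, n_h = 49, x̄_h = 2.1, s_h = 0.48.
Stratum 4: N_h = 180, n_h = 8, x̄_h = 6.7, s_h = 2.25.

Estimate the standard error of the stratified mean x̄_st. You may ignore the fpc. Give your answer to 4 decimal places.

SE(x̄_st) ≈ 0.0820

V̂(x̄_st) = Σ W_h² s_h²/n_h, with W_h = N_h/N and N = 2000:
  stratum 1: (100/2000)²·0.52²/22 = 3.07273e-05
  stratum 2: (1020/2000)²·0.80²/167 = 0.00099679
  stratum 3: (700/2000)²·0.48²/49 = 0.000576
  stratum 4: (180/2000)²·2.25²/8 = 0.00512578
V̂(x̄_st) = 0.0067293
SE(x̄_st) = √0.0067293 = 0.0820323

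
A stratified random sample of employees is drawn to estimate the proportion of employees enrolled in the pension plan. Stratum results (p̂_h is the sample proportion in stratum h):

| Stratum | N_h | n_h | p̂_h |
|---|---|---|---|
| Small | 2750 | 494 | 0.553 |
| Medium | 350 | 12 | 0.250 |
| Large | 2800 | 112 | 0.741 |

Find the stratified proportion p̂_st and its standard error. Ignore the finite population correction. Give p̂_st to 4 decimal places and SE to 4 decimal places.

N = 5900; stratum weights W_h = N_h/N.
p̂_st = Σ W_h p̂_h = (2750·0.553 + 350·0.250 + 2800·0.741)/5900 = 0.62425
V̂(p̂_st) = Σ W_h² p̂_h(1−p̂_h)/(n_h−1):
  stratum Small: (2750/5900)²·0.553·0.447/493 = 0.00010893
  stratum Medium: (350/5900)²·0.250·0.750/11 = 5.99847e-05
  stratum Large: (2800/5900)²·0.741·0.259/111 = 0.00038941
V̂(p̂_st) = 0.000558325; SE = √V̂ = 0.0236289

p̂_st ≈ 0.6242, SE ≈ 0.0236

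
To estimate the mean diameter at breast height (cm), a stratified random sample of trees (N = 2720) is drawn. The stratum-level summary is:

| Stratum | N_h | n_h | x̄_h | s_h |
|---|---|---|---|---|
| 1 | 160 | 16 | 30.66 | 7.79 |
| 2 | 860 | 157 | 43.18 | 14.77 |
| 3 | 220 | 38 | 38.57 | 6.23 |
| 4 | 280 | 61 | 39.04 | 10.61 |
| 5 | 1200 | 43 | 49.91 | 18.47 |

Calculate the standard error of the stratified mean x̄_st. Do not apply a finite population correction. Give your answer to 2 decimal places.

SE(x̄_st) ≈ 1.31

V̂(x̄_st) = Σ W_h² s_h²/n_h, with W_h = N_h/N and N = 2720:
  stratum 1: (160/2720)²·7.79²/16 = 0.0131237
  stratum 2: (860/2720)²·14.77²/157 = 0.138906
  stratum 3: (220/2720)²·6.23²/38 = 0.0066819
  stratum 4: (280/2720)²·10.61²/61 = 0.019556
  stratum 5: (1200/2720)²·18.47²/43 = 1.54415
V̂(x̄_st) = 1.72242
SE(x̄_st) = √1.72242 = 1.31241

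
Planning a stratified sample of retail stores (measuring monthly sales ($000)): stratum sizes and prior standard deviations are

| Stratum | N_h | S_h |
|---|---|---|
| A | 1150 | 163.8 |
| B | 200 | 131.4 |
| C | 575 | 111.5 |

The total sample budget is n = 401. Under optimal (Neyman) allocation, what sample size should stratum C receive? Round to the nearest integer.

Neyman allocation: n_h = n · N_h S_h / Σ N_i S_i, with n = 401.
  stratum A: N_h·S_h = 1150·163.8 = 188370.00
  stratum B: N_h·S_h = 200·131.4 = 26280.00
  stratum C: N_h·S_h = 575·111.5 = 64112.50
Σ N_h S_h = 278762.50
n for stratum C = 401·64112.50/278762.50 = 92.226 → 92

92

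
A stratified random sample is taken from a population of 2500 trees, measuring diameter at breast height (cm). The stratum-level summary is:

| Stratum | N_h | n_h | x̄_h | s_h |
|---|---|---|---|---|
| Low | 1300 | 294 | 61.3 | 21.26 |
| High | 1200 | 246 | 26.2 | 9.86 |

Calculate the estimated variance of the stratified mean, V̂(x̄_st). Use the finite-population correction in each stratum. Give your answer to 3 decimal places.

V̂(x̄_st) ≈ 0.394

V̂(x̄_st) = Σ W_h² (1 − n_h/N_h) s_h²/n_h, with W_h = N_h/N and N = 2500:
  stratum Low: (1300/2500)²·(1 − 294/1300)·21.26²/294 = 0.321692
  stratum High: (1200/2500)²·(1 − 246/1200)·9.86²/246 = 0.0723883
V̂(x̄_st) = 0.39408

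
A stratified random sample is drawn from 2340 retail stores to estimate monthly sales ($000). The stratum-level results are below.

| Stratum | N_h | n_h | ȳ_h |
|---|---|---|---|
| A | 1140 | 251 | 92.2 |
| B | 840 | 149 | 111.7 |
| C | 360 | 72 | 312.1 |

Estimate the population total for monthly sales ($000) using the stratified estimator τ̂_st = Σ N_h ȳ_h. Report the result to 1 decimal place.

τ̂_st ≈ 311292.0

τ̂_st = Σ N_h ȳ_h = 1140·92.2 + 840·111.7 + 360·312.1 = 311292.0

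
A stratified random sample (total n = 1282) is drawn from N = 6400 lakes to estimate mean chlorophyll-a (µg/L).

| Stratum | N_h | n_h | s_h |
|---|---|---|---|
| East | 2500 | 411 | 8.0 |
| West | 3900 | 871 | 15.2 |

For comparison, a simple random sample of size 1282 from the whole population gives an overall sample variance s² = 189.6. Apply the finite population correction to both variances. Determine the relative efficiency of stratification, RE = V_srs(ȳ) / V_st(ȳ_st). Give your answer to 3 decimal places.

V̂(ȳ_st) = Σ W_h² (1 − n_h/N_h) s_h²/n_h, with W_h = N_h/N and N = 6400:
  stratum East: (2500/6400)²·(1 − 411/2500)·8.0²/411 = 0.0198544
  stratum West: (3900/6400)²·(1 − 871/3900)·15.2²/871 = 0.076502
V_st = 0.0963564
V_srs = (1 − 1282/6400)·189.6/1282 = 0.118269
Relative efficiency = V_srs / V_st = 0.118269/0.0963564 = 1.2274

RE ≈ 1.227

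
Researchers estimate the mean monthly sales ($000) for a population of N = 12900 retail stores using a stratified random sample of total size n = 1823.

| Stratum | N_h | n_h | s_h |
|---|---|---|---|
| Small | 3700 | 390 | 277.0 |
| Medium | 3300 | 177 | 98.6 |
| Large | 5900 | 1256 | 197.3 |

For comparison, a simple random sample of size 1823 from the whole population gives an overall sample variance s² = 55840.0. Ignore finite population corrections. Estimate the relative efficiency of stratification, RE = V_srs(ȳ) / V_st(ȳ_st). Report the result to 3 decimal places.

RE ≈ 1.166

V̂(ȳ_st) = Σ W_h² s_h²/n_h, with W_h = N_h/N and N = 12900:
  stratum Small: (3700/12900)²·277.0²/390 = 16.1852
  stratum Medium: (3300/12900)²·98.6²/177 = 3.59442
  stratum Large: (5900/12900)²·197.3²/1256 = 6.4832
V_st = 26.2629
V_srs = s²/n = 55840.0/1823 = 30.6308
Relative efficiency = V_srs / V_st = 30.6308/26.2629 = 1.1663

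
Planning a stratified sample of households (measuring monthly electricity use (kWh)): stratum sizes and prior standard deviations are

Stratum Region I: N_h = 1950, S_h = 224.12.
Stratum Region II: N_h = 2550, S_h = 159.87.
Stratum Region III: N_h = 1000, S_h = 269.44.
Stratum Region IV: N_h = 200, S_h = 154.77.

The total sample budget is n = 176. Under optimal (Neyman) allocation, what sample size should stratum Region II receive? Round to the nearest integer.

63

Neyman allocation: n_h = n · N_h S_h / Σ N_i S_i, with n = 176.
  stratum Region I: N_h·S_h = 1950·224.12 = 437034.00
  stratum Region II: N_h·S_h = 2550·159.87 = 407668.50
  stratum Region III: N_h·S_h = 1000·269.44 = 269440.00
  stratum Region IV: N_h·S_h = 200·154.77 = 30954.00
Σ N_h S_h = 1145096.50
n for stratum Region II = 176·407668.50/1145096.50 = 62.658 → 63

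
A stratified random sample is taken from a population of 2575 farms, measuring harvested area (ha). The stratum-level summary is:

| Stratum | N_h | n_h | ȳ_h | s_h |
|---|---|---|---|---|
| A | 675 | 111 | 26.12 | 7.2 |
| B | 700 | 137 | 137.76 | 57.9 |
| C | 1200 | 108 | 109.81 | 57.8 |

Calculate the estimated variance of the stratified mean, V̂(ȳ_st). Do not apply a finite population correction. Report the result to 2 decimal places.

V̂(ȳ_st) ≈ 8.56

V̂(ȳ_st) = Σ W_h² s_h²/n_h, with W_h = N_h/N and N = 2575:
  stratum A: (675/2575)²·7.2²/111 = 0.0320919
  stratum B: (700/2575)²·57.9²/137 = 1.80833
  stratum C: (1200/2575)²·57.8²/108 = 6.718
V̂(ȳ_st) = 8.55842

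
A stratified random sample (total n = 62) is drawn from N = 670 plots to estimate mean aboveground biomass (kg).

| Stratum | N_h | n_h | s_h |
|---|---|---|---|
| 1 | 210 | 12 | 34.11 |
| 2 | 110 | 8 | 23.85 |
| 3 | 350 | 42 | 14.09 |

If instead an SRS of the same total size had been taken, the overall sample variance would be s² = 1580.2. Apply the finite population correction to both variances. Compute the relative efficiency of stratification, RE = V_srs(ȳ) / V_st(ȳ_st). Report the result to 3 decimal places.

V̂(ȳ_st) = Σ W_h² (1 − n_h/N_h) s_h²/n_h, with W_h = N_h/N and N = 670:
  stratum 1: (210/670)²·(1 − 12/210)·34.11²/12 = 8.98084
  stratum 2: (110/670)²·(1 − 8/110)·23.85²/8 = 1.77717
  stratum 3: (350/670)²·(1 − 42/350)·14.09²/42 = 1.13512
V_st = 11.8931
V_srs = (1 − 62/670)·1580.2/62 = 23.1286
Relative efficiency = V_srs / V_st = 23.1286/11.8931 = 1.9447

RE ≈ 1.945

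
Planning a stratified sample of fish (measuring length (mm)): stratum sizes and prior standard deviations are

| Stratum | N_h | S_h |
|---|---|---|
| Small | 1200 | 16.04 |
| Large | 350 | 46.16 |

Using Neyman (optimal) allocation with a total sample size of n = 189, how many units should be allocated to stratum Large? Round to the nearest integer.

Neyman allocation: n_h = n · N_h S_h / Σ N_i S_i, with n = 189.
  stratum Small: N_h·S_h = 1200·16.04 = 19248.00
  stratum Large: N_h·S_h = 350·46.16 = 16156.00
Σ N_h S_h = 35404.00
n for stratum Large = 189·16156.00/35404.00 = 86.247 → 86

86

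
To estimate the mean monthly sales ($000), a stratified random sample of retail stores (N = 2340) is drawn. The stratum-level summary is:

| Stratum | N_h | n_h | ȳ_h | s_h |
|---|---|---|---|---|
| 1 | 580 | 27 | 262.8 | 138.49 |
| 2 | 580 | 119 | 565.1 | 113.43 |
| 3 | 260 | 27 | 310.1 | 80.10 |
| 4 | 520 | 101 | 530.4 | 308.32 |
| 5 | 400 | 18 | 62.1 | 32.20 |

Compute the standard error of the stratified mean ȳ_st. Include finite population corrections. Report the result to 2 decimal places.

SE(ȳ_st) ≈ 9.41

V̂(ȳ_st) = Σ W_h² (1 − n_h/N_h) s_h²/n_h, with W_h = N_h/N and N = 2340:
  stratum 1: (580/2340)²·(1 − 27/580)·138.49²/27 = 41.6097
  stratum 2: (580/2340)²·(1 − 119/580)·113.43²/119 = 5.27966
  stratum 3: (260/2340)²·(1 − 27/260)·80.10²/27 = 2.62905
  stratum 4: (520/2340)²·(1 − 101/520)·308.32²/101 = 37.4514
  stratum 5: (400/2340)²·(1 − 18/400)·32.20²/18 = 1.60743
V̂(ȳ_st) = 88.5772
SE(ȳ_st) = √88.5772 = 9.41155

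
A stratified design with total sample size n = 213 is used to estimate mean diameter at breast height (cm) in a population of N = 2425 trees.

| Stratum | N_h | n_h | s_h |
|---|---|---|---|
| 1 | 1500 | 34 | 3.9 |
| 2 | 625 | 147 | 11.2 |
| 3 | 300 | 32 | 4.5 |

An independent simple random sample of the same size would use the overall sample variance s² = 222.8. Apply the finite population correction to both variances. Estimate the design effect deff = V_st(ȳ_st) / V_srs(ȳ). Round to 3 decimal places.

deff ≈ 0.230

V̂(ȳ_st) = Σ W_h² (1 − n_h/N_h) s_h²/n_h, with W_h = N_h/N and N = 2425:
  stratum 1: (1500/2425)²·(1 − 34/1500)·3.9²/34 = 0.167283
  stratum 2: (625/2425)²·(1 − 147/625)·11.2²/147 = 0.0433514
  stratum 3: (300/2425)²·(1 − 32/300)·4.5²/32 = 0.00865182
V_st = 0.219286
V_srs = (1 − 213/2425)·222.8/213 = 0.954133
deff = V_st / V_srs = 0.219286/0.954133 = 0.2298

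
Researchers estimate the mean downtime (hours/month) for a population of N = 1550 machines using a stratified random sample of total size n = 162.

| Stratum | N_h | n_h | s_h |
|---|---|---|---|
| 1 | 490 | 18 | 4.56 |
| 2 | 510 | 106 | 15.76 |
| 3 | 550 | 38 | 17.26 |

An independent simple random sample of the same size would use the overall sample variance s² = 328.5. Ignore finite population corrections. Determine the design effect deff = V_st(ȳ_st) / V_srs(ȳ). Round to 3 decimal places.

V̂(ȳ_st) = Σ W_h² s_h²/n_h, with W_h = N_h/N and N = 1550:
  stratum 1: (490/1550)²·4.56²/18 = 0.115448
  stratum 2: (510/1550)²·15.76²/106 = 0.253678
  stratum 3: (550/1550)²·17.26²/38 = 0.987097
V_st = 1.35622
V_srs = s²/n = 328.5/162 = 2.02778
deff = V_st / V_srs = 1.35622/2.02778 = 0.6688

deff ≈ 0.669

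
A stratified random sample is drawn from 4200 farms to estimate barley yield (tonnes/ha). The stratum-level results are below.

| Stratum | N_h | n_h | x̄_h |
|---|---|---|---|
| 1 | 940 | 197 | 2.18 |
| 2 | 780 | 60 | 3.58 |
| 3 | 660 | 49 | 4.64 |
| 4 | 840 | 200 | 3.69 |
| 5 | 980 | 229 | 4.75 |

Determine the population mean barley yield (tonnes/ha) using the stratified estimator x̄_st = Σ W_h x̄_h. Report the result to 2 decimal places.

N = Σ N_h = 4200. Stratum weights W_h = N_h/N.
x̄_st = (940·2.18 + 780·3.58 + 660·4.64 + 840·3.69 + 980·4.75) / 4200 = 3.7282

x̄_st ≈ 3.73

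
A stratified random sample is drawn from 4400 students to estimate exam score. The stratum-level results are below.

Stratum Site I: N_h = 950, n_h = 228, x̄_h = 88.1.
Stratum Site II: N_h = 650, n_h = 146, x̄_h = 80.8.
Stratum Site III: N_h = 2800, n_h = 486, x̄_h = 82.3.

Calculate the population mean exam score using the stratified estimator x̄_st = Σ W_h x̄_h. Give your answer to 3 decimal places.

x̄_st ≈ 83.331

N = Σ N_h = 4400. Stratum weights W_h = N_h/N.
x̄_st = (950·88.1 + 650·80.8 + 2800·82.3) / 4400 = 83.33068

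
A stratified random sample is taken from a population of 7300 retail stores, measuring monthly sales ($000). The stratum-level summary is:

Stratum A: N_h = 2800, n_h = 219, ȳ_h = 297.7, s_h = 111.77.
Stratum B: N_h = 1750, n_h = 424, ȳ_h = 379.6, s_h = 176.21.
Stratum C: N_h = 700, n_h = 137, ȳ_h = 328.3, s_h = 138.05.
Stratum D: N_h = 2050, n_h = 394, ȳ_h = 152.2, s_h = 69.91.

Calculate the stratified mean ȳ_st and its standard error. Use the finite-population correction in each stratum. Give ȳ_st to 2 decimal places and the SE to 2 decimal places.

ȳ_st ≈ 279.41, SE ≈ 3.57

ȳ_st = Σ W_h ȳ_h = (2800·297.7 + 1750·379.6 + 700·328.3 + 2050·152.2)/7300 = 279.40822
V̂(ȳ_st) = Σ W_h² (1 − n_h/N_h) s_h²/n_h, with W_h = N_h/N and N = 7300:
  stratum A: (2800/7300)²·(1 − 219/2800)·111.77²/219 = 7.73583
  stratum B: (1750/7300)²·(1 − 424/1750)·176.21²/424 = 3.18883
  stratum C: (700/7300)²·(1 − 137/700)·138.05²/137 = 1.02876
  stratum D: (2050/7300)²·(1 − 394/2050)·69.91²/394 = 0.790225
V̂(ȳ_st) = 12.7436
SE(ȳ_st) = √12.7436 = 3.56982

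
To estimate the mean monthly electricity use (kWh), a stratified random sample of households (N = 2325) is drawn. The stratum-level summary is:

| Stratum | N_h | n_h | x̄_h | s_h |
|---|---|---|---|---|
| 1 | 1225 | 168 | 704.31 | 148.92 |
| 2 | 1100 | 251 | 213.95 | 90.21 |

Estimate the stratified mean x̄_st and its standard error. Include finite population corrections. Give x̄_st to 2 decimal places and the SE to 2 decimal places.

x̄_st = Σ W_h x̄_h = (1225·704.31 + 1100·213.95)/2325 = 472.31172
V̂(x̄_st) = Σ W_h² (1 − n_h/N_h) s_h²/n_h, with W_h = N_h/N and N = 2325:
  stratum 1: (1225/2325)²·(1 − 168/1225)·148.92²/168 = 31.62
  stratum 2: (1100/2325)²·(1 − 251/1100)·90.21²/251 = 5.60132
V̂(x̄_st) = 37.2213
SE(x̄_st) = √37.2213 = 6.10093

x̄_st ≈ 472.31, SE ≈ 6.10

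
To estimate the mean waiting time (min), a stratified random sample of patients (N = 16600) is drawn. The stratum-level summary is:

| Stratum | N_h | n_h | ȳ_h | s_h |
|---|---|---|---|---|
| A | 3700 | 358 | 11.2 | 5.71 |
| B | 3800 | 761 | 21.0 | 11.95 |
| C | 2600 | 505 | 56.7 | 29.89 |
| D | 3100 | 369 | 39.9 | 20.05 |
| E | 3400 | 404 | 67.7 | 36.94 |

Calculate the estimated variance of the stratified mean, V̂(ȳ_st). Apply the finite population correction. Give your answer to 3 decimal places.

V̂(ȳ_st) = Σ W_h² (1 − n_h/N_h) s_h²/n_h, with W_h = N_h/N and N = 16600:
  stratum A: (3700/16600)²·(1 − 358/3700)·5.71²/358 = 0.00408678
  stratum B: (3800/16600)²·(1 − 761/3800)·11.95²/761 = 0.0078641
  stratum C: (2600/16600)²·(1 − 505/2600)·29.89²/505 = 0.0349705
  stratum D: (3100/16600)²·(1 − 369/3100)·20.05²/369 = 0.0334711
  stratum E: (3400/16600)²·(1 − 404/3400)·36.94²/404 = 0.124858
V̂(ȳ_st) = 0.205251

V̂(ȳ_st) ≈ 0.205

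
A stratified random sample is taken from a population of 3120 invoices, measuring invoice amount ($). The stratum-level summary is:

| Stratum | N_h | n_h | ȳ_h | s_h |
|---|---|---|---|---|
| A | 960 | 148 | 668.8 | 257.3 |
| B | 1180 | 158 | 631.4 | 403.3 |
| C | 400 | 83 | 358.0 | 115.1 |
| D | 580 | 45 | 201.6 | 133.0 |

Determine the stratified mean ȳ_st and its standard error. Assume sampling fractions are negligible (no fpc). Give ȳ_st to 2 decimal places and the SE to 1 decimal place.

ȳ_st = Σ W_h ȳ_h = (960·668.8 + 1180·631.4 + 400·358.0 + 580·201.6)/3120 = 527.95769
V̂(ȳ_st) = Σ W_h² s_h²/n_h, with W_h = N_h/N and N = 3120:
  stratum A: (960/3120)²·257.3²/148 = 42.3498
  stratum B: (1180/3120)²·403.3²/158 = 147.25
  stratum C: (400/3120)²·115.1²/83 = 2.62351
  stratum D: (580/3120)²·133.0²/45 = 13.5843
V̂(ȳ_st) = 205.807
SE(ȳ_st) = √205.807 = 14.346

ȳ_st ≈ 527.96, SE ≈ 14.3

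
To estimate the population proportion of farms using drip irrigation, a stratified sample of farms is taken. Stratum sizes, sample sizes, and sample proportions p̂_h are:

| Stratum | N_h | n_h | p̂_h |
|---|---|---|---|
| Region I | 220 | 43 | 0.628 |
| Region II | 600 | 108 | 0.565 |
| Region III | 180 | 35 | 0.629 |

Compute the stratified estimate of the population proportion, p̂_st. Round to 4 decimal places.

p̂_st ≈ 0.5904

N = 1000; stratum weights W_h = N_h/N.
p̂_st = Σ W_h p̂_h = (220·0.628 + 600·0.565 + 180·0.629)/1000 = 0.59038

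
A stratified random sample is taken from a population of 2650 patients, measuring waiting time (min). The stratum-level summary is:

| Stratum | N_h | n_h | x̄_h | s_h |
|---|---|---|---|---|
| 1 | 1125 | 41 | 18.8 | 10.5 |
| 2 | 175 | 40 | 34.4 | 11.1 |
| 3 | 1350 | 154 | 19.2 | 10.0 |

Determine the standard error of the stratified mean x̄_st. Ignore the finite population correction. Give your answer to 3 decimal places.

V̂(x̄_st) = Σ W_h² s_h²/n_h, with W_h = N_h/N and N = 2650:
  stratum 1: (1125/2650)²·10.5²/41 = 0.484627
  stratum 2: (175/2650)²·11.1²/40 = 0.0134329
  stratum 3: (1350/2650)²·10.0²/154 = 0.168521
V̂(x̄_st) = 0.666582
SE(x̄_st) = √0.666582 = 0.816445

SE(x̄_st) ≈ 0.816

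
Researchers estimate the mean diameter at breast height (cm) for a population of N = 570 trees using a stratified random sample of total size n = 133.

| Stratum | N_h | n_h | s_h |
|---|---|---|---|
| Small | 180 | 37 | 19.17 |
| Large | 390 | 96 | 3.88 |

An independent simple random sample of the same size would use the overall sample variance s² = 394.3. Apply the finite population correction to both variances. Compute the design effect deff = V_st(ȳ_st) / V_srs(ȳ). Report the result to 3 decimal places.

deff ≈ 0.371

V̂(ȳ_st) = Σ W_h² (1 − n_h/N_h) s_h²/n_h, with W_h = N_h/N and N = 570:
  stratum Small: (180/570)²·(1 − 37/180)·19.17²/37 = 0.786867
  stratum Large: (390/570)²·(1 − 96/390)·3.88²/96 = 0.0553419
V_st = 0.842209
V_srs = (1 − 133/570)·394.3/133 = 2.27291
deff = V_st / V_srs = 0.842209/2.27291 = 0.3705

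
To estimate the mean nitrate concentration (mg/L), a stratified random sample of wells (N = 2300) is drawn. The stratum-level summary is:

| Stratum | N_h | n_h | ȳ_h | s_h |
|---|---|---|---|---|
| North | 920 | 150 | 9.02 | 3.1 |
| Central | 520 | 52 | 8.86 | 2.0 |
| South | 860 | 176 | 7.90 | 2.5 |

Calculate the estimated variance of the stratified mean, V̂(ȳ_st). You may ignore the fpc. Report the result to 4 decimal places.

V̂(ȳ_st) ≈ 0.0191

V̂(ȳ_st) = Σ W_h² s_h²/n_h, with W_h = N_h/N and N = 2300:
  stratum North: (920/2300)²·3.1²/150 = 0.0102507
  stratum Central: (520/2300)²·2.0²/52 = 0.00393195
  stratum South: (860/2300)²·2.5²/176 = 0.00496488
V̂(ȳ_st) = 0.0191475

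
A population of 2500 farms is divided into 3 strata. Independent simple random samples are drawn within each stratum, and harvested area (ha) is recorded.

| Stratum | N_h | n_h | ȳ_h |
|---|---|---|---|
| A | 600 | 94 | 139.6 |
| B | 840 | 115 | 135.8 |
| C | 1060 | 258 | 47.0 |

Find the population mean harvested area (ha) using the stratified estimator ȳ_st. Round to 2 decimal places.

ȳ_st ≈ 99.06

N = Σ N_h = 2500. Stratum weights W_h = N_h/N.
ȳ_st = (600·139.6 + 840·135.8 + 1060·47.0) / 2500 = 99.0608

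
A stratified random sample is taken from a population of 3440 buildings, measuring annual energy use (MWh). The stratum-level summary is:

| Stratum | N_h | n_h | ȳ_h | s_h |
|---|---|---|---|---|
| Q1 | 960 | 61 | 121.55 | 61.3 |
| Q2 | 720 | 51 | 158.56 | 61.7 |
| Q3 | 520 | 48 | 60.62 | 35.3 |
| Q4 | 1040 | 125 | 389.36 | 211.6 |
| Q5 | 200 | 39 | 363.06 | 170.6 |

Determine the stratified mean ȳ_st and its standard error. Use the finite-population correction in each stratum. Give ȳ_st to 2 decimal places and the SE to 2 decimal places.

ȳ_st = Σ W_h ȳ_h = (960·121.55 + 720·158.56 + 520·60.62 + 1040·389.36 + 200·363.06)/3440 = 215.09302
V̂(ȳ_st) = Σ W_h² (1 − n_h/N_h) s_h²/n_h, with W_h = N_h/N and N = 3440:
  stratum Q1: (960/3440)²·(1 − 61/960)·61.3²/61 = 4.49268
  stratum Q2: (720/3440)²·(1 − 51/720)·61.7²/51 = 3.03838
  stratum Q3: (520/3440)²·(1 − 48/520)·35.3²/48 = 0.538439
  stratum Q4: (1040/3440)²·(1 − 125/1040)·211.6²/125 = 28.8044
  stratum Q5: (200/3440)²·(1 − 39/200)·170.6²/39 = 2.03064
V̂(ȳ_st) = 38.9045
SE(ȳ_st) = √38.9045 = 6.23735

ȳ_st ≈ 215.09, SE ≈ 6.24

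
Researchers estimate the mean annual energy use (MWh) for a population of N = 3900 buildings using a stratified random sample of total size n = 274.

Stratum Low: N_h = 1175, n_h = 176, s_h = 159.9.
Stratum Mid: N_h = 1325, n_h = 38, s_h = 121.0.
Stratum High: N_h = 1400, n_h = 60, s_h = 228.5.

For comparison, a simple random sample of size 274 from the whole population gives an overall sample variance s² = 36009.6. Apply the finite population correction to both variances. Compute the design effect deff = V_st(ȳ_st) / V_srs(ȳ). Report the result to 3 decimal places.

V̂(ȳ_st) = Σ W_h² (1 − n_h/N_h) s_h²/n_h, with W_h = N_h/N and N = 3900:
  stratum Low: (1175/3900)²·(1 − 176/1175)·159.9²/176 = 11.2114
  stratum Mid: (1325/3900)²·(1 − 38/1325)·121.0²/38 = 43.1969
  stratum High: (1400/3900)²·(1 − 60/1400)·228.5²/60 = 107.331
V_st = 161.739
V_srs = (1 − 274/3900)·36009.6/274 = 122.189
deff = V_st / V_srs = 161.739/122.189 = 1.3237

deff ≈ 1.324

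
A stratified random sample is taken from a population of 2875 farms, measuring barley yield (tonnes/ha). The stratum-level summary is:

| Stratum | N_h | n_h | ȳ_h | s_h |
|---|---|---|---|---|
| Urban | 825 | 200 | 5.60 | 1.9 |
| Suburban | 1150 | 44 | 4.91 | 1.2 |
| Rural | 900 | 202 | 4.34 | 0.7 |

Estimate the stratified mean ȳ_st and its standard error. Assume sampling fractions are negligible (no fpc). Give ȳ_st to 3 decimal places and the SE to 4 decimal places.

ȳ_st ≈ 4.930, SE ≈ 0.0834

ȳ_st = Σ W_h ȳ_h = (825·5.60 + 1150·4.91 + 900·4.34)/2875 = 4.92957
V̂(ȳ_st) = Σ W_h² s_h²/n_h, with W_h = N_h/N and N = 2875:
  stratum Urban: (825/2875)²·1.9²/200 = 0.00148631
  stratum Suburban: (1150/2875)²·1.2²/44 = 0.00523636
  stratum Rural: (900/2875)²·0.7²/202 = 0.000237714
V̂(ȳ_st) = 0.00696039
SE(ȳ_st) = √0.00696039 = 0.0834289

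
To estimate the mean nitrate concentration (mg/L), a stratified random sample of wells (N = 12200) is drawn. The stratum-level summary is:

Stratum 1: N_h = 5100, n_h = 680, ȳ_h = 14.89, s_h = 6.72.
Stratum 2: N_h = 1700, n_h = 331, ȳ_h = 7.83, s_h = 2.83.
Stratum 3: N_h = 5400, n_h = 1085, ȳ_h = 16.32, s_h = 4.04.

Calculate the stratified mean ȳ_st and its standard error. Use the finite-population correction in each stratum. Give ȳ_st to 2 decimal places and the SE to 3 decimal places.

ȳ_st ≈ 14.54, SE ≈ 0.113

ȳ_st = Σ W_h ȳ_h = (5100·14.89 + 1700·7.83 + 5400·16.32)/12200 = 14.53918
V̂(ȳ_st) = Σ W_h² (1 − n_h/N_h) s_h²/n_h, with W_h = N_h/N and N = 12200:
  stratum 1: (5100/12200)²·(1 − 680/5100)·6.72²/680 = 0.0100578
  stratum 2: (1700/12200)²·(1 − 331/1700)·2.83²/331 = 0.000378336
  stratum 3: (5400/12200)²·(1 − 1085/5400)·4.04²/1085 = 0.00235498
V̂(ȳ_st) = 0.0127911
SE(ȳ_st) = √0.0127911 = 0.113098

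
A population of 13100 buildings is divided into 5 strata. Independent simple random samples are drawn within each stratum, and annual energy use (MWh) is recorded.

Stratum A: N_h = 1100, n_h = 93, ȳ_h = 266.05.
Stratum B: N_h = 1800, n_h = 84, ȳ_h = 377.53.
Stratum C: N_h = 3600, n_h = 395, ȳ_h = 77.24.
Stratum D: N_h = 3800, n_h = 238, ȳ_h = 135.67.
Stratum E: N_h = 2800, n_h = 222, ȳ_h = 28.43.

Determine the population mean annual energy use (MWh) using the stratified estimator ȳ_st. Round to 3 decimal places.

ȳ_st ≈ 140.872

N = Σ N_h = 13100. Stratum weights W_h = N_h/N.
ȳ_st = (1100·266.05 + 1800·377.53 + 3600·77.24 + 3800·135.67 + 2800·28.43) / 13100 = 140.87198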